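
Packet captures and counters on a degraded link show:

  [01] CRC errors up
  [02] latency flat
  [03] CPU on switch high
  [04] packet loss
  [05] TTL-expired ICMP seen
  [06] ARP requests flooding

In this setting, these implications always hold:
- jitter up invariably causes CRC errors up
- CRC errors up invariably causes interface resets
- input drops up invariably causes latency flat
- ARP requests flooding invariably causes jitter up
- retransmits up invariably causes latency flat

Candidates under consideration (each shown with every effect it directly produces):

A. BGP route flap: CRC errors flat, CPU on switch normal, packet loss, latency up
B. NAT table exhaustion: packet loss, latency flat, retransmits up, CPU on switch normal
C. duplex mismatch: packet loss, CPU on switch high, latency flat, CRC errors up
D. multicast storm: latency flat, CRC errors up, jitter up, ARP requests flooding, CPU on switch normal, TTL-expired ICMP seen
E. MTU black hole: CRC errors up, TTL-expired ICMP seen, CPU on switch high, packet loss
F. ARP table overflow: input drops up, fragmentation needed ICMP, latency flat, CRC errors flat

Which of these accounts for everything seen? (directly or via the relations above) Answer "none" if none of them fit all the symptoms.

none

For each candidate, compare predicted effects to what was observed:
(A) BGP route flap — CRC errors up miss; latency flat miss; CPU on switch high miss; packet loss match; TTL-expired ICMP seen miss; ARP requests flooding miss
(B) NAT table exhaustion — CRC errors up miss; latency flat match; CPU on switch high miss; packet loss match; TTL-expired ICMP seen miss; ARP requests flooding miss
(C) duplex mismatch — CRC errors up match; latency flat match; CPU on switch high match; packet loss match; TTL-expired ICMP seen miss; ARP requests flooding miss
(D) multicast storm — fails on CPU on switch high, packet loss (predicts CPU on switch normal, not CPU on switch high)
(E) MTU black hole — CRC errors up match; latency flat miss; CPU on switch high match; packet loss match; TTL-expired ICMP seen match; ARP requests flooding miss
(F) ARP table overflow — CRC errors up miss; latency flat match; CPU on switch high miss; packet loss miss; TTL-expired ICMP seen miss; ARP requests flooding miss
Every candidate fails on at least one observation.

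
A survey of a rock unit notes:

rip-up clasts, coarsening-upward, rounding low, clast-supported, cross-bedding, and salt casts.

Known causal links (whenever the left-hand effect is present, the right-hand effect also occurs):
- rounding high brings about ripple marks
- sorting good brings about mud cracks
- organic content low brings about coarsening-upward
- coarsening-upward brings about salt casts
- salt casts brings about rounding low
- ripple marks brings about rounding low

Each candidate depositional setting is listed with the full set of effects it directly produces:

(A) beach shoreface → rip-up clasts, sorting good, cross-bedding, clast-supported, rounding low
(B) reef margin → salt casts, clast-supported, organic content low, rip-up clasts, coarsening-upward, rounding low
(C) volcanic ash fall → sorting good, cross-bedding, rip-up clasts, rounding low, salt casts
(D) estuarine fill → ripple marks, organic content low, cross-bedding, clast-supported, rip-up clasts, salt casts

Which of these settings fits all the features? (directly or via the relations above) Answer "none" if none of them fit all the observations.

For each candidate, compare predicted effects to what was observed:
(A) beach shoreface — rip-up clasts yes; coarsening-upward NO; rounding low yes; clast-supported yes; cross-bedding yes; salt casts NO
(B) reef margin — does not account for cross-bedding
(C) volcanic ash fall — rip-up clasts yes; coarsening-upward NO; rounding low yes; clast-supported NO; cross-bedding yes; salt casts yes
(D) estuarine fill — accounts for every observation (coarsening-upward by organic content low → coarsening-upward)
Only (D) is consistent with every observation.

D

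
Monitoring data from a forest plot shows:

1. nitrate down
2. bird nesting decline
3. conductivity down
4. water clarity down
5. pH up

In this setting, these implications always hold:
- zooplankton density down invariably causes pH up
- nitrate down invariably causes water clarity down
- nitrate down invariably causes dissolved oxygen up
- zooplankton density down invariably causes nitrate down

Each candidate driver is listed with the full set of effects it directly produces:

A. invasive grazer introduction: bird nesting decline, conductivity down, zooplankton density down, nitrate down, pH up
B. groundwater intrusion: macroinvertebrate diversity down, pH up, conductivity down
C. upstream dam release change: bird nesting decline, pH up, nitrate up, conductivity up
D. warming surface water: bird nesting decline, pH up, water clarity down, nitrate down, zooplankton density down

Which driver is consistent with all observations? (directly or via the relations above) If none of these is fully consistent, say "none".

Per-candidate check:
(A) invasive grazer introduction — accounts for every observation (water clarity down through nitrate down → water clarity down)
(B) groundwater intrusion — does not account for nitrate down, bird nesting decline, water clarity down
(C) upstream dam release change — nitrate down ✗; bird nesting decline ✓; conductivity down ✗; water clarity down ✗; pH up ✓
(D) warming surface water — nitrate down ✓; bird nesting decline ✓; conductivity down ✗; water clarity down ✓; pH up ✓
(A) is the only candidate with no mismatches.

A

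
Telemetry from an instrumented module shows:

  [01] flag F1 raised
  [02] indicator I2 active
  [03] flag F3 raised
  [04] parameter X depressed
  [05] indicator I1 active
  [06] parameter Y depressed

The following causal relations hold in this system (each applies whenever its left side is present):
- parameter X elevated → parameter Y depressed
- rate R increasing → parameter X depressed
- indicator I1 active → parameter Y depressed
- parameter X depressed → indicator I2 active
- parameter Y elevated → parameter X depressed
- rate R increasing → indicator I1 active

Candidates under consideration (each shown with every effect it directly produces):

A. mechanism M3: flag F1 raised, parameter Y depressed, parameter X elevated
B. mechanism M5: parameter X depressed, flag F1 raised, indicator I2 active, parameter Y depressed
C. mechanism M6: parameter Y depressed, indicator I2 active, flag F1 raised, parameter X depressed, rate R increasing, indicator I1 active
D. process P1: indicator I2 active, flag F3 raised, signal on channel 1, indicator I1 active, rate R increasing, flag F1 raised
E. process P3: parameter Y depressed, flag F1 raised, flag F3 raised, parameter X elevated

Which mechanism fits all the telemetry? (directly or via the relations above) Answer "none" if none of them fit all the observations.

D

Testing each hypothesis:
(A) mechanism M3 — flag F1 raised ✓; indicator I2 active ✗; flag F3 raised ✗; parameter X depressed ✗; indicator I1 active ✗; parameter Y depressed ✓
(B) mechanism M5 — flag F1 raised ✓; indicator I2 active ✓; flag F3 raised ✗; parameter X depressed ✓; indicator I1 active ✗; parameter Y depressed ✓
(C) mechanism M6 — does not account for flag F3 raised
(D) process P1 — flag F1 raised ✓; indicator I2 active ✓; flag F3 raised ✓; parameter X depressed ✓ (by rate R increasing → parameter X depressed); indicator I1 active ✓; parameter Y depressed ✓ (by indicator I1 active → parameter Y depressed)
(E) process P3 — fails on indicator I2 active, parameter X depressed, indicator I1 active (predicts parameter X elevated, not parameter X depressed)
(D) alone accounts for all the evidence.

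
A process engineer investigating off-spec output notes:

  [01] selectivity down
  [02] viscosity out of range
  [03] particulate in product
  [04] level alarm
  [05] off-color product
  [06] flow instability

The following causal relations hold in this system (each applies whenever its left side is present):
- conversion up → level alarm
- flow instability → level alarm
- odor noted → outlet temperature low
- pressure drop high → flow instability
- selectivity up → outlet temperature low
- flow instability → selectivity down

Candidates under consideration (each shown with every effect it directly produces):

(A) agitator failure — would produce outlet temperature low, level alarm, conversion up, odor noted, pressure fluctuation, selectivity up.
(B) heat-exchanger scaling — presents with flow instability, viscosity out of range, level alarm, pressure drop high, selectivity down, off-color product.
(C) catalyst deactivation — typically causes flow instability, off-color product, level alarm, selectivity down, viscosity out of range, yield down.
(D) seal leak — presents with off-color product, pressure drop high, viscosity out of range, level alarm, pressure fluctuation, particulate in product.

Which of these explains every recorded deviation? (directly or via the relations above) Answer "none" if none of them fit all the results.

Checking each candidate against the observations:
(A) agitator failure — selectivity down NO; viscosity out of range NO; particulate in product NO; level alarm yes; off-color product NO; flow instability NO
(B) heat-exchanger scaling — does not account for particulate in product
(C) catalyst deactivation — does not account for particulate in product
(D) seal leak — selectivity down yes (by pressure drop high → flow instability → selectivity down); viscosity out of range yes; particulate in product yes; level alarm yes; off-color product yes; flow instability yes (by pressure drop high → flow instability)
(D) alone accounts for all the evidence.

D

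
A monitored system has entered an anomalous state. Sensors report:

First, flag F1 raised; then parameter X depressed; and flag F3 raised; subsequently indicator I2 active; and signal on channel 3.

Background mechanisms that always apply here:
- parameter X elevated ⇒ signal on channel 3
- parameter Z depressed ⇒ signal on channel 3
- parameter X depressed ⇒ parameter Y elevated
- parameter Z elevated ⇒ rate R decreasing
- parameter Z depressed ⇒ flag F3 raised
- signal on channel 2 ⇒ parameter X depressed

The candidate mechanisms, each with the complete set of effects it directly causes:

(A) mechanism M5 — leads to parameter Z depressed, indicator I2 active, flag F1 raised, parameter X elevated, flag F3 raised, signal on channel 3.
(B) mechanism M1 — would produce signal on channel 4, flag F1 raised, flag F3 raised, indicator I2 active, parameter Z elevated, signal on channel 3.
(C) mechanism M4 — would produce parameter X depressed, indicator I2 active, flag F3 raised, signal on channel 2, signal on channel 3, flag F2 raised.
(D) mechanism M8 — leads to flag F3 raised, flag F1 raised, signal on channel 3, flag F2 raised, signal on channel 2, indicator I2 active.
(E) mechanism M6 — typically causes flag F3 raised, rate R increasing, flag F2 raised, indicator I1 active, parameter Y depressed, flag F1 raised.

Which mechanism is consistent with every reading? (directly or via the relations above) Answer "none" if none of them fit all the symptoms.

D

Per-candidate check:
(A) mechanism M5 — fails on parameter X depressed (predicts parameter X elevated, not parameter X depressed)
(B) mechanism M1 — flag F1 raised match; parameter X depressed miss; flag F3 raised match; indicator I2 active match; signal on channel 3 match
(C) mechanism M4 — flag F1 raised miss; parameter X depressed match; flag F3 raised match; indicator I2 active match; signal on channel 3 match
(D) mechanism M8 — flag F1 raised match; parameter X depressed match (by signal on channel 2 → parameter X depressed); flag F3 raised match; indicator I2 active match; signal on channel 3 match
(E) mechanism M6 — does not account for parameter X depressed, indicator I2 active, signal on channel 3
(D) is the only candidate with no mismatches.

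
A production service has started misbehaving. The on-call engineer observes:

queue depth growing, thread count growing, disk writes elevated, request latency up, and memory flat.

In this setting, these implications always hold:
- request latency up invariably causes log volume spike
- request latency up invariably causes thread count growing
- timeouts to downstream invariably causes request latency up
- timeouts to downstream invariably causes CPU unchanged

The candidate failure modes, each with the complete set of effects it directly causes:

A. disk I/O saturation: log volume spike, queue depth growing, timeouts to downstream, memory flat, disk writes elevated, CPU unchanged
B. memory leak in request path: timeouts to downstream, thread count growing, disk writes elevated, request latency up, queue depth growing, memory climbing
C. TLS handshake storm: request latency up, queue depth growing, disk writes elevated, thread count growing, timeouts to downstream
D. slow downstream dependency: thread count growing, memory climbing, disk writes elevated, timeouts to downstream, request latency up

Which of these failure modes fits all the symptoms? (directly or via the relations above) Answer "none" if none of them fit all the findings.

Per-candidate check:
(A) disk I/O saturation — accounts for every observation (thread count growing via timeouts to downstream → request latency up → thread count growing)
(B) memory leak in request path — queue depth growing match; thread count growing match; disk writes elevated match; request latency up match; memory flat miss
(C) TLS handshake storm — does not account for memory flat
(D) slow downstream dependency — queue depth growing miss; thread count growing match; disk writes elevated match; request latency up match; memory flat miss
Only (A) is consistent with every observation.

A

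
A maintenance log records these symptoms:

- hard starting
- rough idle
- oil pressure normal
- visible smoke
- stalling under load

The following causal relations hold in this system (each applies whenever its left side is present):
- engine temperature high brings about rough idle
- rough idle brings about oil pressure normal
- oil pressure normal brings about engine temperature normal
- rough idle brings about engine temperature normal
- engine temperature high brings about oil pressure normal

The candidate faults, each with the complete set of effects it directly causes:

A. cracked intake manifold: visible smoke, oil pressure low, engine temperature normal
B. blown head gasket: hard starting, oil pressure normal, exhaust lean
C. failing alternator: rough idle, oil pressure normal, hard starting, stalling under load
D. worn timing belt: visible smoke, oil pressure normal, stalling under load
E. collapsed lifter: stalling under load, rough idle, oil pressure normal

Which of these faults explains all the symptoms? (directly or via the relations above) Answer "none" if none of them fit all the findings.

Checking each candidate against the observations:
(A) cracked intake manifold — hard starting miss; rough idle miss; oil pressure normal miss; visible smoke match; stalling under load miss
(B) blown head gasket — does not account for rough idle, visible smoke, stalling under load
(C) failing alternator — hard starting match; rough idle match; oil pressure normal match; visible smoke miss; stalling under load match
(D) worn timing belt — hard starting miss; rough idle miss; oil pressure normal match; visible smoke match; stalling under load match
(E) collapsed lifter — hard starting miss; rough idle match; oil pressure normal match; visible smoke miss; stalling under load match
None of the listed candidates fits everything.

none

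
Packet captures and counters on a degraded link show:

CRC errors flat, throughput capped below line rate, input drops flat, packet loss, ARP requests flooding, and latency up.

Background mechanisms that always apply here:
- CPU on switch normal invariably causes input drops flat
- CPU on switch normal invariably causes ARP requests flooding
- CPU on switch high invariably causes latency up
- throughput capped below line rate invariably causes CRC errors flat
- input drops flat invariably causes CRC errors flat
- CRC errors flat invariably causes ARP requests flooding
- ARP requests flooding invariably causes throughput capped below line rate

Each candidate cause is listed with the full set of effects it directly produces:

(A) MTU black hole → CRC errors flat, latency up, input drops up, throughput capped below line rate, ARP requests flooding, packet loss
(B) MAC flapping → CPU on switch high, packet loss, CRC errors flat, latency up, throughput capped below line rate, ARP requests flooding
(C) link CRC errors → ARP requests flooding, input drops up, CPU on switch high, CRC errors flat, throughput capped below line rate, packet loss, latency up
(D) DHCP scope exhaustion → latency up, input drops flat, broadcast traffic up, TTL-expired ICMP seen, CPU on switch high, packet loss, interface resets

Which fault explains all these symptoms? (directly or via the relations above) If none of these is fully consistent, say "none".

For each candidate, compare predicted effects to what was observed:
(A) MTU black hole — fails on input drops flat (predicts input drops up, not input drops flat)
(B) MAC flapping — does not account for input drops flat
(C) link CRC errors — CRC errors flat match; throughput capped below line rate match; input drops flat miss; packet loss match; ARP requests flooding match; latency up match
(D) DHCP scope exhaustion — accounts for every observation (CRC errors flat through input drops flat → CRC errors flat)
(D) alone accounts for all the evidence.

D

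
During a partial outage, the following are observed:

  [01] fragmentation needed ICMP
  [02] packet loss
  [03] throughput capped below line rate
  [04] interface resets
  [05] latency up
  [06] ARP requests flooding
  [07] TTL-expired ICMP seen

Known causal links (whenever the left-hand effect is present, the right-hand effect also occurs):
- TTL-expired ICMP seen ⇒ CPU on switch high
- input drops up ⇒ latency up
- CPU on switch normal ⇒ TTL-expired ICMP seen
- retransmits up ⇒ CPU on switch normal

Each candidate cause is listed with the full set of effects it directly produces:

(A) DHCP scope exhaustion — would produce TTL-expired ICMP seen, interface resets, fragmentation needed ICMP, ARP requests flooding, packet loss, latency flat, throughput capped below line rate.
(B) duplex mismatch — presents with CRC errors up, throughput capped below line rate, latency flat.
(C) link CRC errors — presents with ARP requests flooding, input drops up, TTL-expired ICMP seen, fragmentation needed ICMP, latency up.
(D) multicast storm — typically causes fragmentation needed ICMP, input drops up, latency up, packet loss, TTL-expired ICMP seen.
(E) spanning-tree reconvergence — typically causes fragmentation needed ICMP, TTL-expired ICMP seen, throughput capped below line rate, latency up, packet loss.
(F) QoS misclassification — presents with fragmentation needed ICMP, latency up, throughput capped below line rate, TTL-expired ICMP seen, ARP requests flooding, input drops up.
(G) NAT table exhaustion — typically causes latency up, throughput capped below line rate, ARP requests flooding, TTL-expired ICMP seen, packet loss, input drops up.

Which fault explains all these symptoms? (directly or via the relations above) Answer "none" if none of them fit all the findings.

none

Testing each hypothesis:
(A) DHCP scope exhaustion — fragmentation needed ICMP +; packet loss +; throughput capped below line rate +; interface resets +; latency up -; ARP requests flooding +; TTL-expired ICMP seen +
(B) duplex mismatch — fragmentation needed ICMP -; packet loss -; throughput capped below line rate +; interface resets -; latency up -; ARP requests flooding -; TTL-expired ICMP seen -
(C) link CRC errors — fragmentation needed ICMP +; packet loss -; throughput capped below line rate -; interface resets -; latency up +; ARP requests flooding +; TTL-expired ICMP seen +
(D) multicast storm — does not account for throughput capped below line rate, interface resets, ARP requests flooding
(E) spanning-tree reconvergence — does not account for interface resets, ARP requests flooding
(F) QoS misclassification — fragmentation needed ICMP +; packet loss -; throughput capped below line rate +; interface resets -; latency up +; ARP requests flooding +; TTL-expired ICMP seen +
(G) NAT table exhaustion — does not account for fragmentation needed ICMP, interface resets
No candidate is consistent with all observations.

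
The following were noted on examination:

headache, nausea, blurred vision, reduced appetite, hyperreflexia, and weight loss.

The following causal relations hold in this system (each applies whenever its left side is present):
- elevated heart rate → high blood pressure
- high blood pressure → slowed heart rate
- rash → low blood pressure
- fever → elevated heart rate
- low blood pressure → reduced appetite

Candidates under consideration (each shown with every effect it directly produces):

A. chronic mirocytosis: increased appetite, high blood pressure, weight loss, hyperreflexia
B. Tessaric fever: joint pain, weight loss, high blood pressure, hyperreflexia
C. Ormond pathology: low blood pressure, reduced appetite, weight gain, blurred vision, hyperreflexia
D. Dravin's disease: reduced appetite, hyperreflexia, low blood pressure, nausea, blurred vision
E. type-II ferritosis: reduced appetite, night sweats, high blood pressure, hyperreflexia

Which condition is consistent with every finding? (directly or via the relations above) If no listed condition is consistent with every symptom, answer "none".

none

Per-candidate check:
(A) chronic mirocytosis — headache -; nausea -; blurred vision -; reduced appetite -; hyperreflexia +; weight loss +
(B) Tessaric fever — headache -; nausea -; blurred vision -; reduced appetite -; hyperreflexia +; weight loss +
(C) Ormond pathology — headache -; nausea -; blurred vision +; reduced appetite +; hyperreflexia +; weight loss -
(D) Dravin's disease — headache -; nausea +; blurred vision +; reduced appetite +; hyperreflexia +; weight loss -
(E) type-II ferritosis — does not account for headache, nausea, blurred vision, weight loss
None of the listed candidates fits everything.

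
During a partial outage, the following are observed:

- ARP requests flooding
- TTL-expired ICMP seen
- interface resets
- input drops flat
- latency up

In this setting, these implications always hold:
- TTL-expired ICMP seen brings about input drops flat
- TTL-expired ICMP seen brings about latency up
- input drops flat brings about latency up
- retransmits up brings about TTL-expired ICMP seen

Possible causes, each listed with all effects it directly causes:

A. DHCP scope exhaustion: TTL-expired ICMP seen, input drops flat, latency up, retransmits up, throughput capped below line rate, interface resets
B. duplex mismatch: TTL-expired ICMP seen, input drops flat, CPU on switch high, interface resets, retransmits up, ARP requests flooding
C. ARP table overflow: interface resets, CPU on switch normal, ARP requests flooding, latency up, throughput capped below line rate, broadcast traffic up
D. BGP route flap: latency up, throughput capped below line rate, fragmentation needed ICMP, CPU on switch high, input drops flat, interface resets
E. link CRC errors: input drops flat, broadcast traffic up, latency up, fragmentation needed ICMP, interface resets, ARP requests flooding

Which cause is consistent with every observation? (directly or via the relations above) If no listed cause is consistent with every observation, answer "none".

B

Per-candidate check:
(A) DHCP scope exhaustion — does not account for ARP requests flooding
(B) duplex mismatch — accounts for every observation (latency up via input drops flat → latency up)
(C) ARP table overflow — ARP requests flooding +; TTL-expired ICMP seen -; interface resets +; input drops flat -; latency up +
(D) BGP route flap — ARP requests flooding -; TTL-expired ICMP seen -; interface resets +; input drops flat +; latency up +
(E) link CRC errors — ARP requests flooding +; TTL-expired ICMP seen -; interface resets +; input drops flat +; latency up +
(B) is the only candidate with no mismatches.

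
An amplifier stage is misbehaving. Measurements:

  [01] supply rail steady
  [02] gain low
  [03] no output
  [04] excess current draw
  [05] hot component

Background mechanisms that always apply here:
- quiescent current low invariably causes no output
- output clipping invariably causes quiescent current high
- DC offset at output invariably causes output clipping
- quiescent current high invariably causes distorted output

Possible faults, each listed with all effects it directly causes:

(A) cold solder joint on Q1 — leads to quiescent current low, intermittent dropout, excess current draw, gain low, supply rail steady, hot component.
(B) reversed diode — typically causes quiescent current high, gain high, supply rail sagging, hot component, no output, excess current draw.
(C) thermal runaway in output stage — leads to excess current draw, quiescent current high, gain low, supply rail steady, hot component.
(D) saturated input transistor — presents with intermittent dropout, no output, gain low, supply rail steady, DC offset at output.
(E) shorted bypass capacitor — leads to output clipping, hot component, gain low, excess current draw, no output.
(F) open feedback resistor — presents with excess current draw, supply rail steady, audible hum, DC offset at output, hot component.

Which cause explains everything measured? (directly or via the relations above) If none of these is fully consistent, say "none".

A

Checking each candidate against the observations:
(A) cold solder joint on Q1 — accounts for every observation (no output through quiescent current low → no output)
(B) reversed diode — fails on supply rail steady, gain low (predicts supply rail sagging, not supply rail steady; predicts gain high, not gain low)
(C) thermal runaway in output stage — supply rail steady yes; gain low yes; no output NO; excess current draw yes; hot component yes
(D) saturated input transistor — does not account for excess current draw, hot component
(E) shorted bypass capacitor — does not account for supply rail steady
(F) open feedback resistor — does not account for gain low, no output
(A) is the only candidate with no mismatches.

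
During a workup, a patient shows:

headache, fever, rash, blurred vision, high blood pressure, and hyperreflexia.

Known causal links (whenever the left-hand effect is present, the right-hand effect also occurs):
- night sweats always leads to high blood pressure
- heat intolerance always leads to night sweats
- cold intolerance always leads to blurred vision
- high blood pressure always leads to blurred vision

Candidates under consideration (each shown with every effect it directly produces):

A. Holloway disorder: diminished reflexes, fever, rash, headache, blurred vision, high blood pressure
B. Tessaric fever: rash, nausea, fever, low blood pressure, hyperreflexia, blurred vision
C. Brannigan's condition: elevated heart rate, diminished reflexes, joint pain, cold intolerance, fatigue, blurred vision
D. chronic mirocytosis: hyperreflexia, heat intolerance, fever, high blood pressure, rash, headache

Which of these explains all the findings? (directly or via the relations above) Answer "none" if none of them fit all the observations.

Checking each candidate against the observations:
(A) Holloway disorder — headache +; fever +; rash +; blurred vision +; high blood pressure +; hyperreflexia -
(B) Tessaric fever — headache -; fever +; rash +; blurred vision +; high blood pressure -; hyperreflexia +
(C) Brannigan's condition — headache -; fever -; rash -; blurred vision +; high blood pressure -; hyperreflexia -
(D) chronic mirocytosis — headache +; fever +; rash +; blurred vision + (through high blood pressure → blurred vision); high blood pressure +; hyperreflexia +
(D) is the only candidate with no mismatches.

D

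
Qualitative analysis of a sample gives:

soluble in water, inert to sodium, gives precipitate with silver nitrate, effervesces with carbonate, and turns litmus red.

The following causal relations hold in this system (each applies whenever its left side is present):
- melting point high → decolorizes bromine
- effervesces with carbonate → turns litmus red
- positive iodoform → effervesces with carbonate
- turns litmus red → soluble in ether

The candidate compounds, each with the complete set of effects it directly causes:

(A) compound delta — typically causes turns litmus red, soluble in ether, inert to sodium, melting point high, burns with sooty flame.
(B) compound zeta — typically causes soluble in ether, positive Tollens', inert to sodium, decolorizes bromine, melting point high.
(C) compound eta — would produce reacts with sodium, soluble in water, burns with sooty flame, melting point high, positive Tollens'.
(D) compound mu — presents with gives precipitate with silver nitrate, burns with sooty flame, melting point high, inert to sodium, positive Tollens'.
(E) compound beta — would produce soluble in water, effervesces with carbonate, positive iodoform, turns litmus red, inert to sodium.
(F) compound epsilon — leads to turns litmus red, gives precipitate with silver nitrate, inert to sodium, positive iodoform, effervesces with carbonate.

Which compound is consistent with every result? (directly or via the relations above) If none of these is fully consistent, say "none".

Checking each candidate against the observations:
(A) compound delta — does not account for soluble in water, gives precipitate with silver nitrate, effervesces with carbonate
(B) compound zeta — does not account for soluble in water, gives precipitate with silver nitrate, effervesces with carbonate, turns litmus red
(C) compound eta — soluble in water ✓; inert to sodium ✗; gives precipitate with silver nitrate ✗; effervesces with carbonate ✗; turns litmus red ✗
(D) compound mu — soluble in water ✗; inert to sodium ✓; gives precipitate with silver nitrate ✓; effervesces with carbonate ✗; turns litmus red ✗
(E) compound beta — does not account for gives precipitate with silver nitrate
(F) compound epsilon — soluble in water ✗; inert to sodium ✓; gives precipitate with silver nitrate ✓; effervesces with carbonate ✓; turns litmus red ✓
None of the listed candidates fits everything.

none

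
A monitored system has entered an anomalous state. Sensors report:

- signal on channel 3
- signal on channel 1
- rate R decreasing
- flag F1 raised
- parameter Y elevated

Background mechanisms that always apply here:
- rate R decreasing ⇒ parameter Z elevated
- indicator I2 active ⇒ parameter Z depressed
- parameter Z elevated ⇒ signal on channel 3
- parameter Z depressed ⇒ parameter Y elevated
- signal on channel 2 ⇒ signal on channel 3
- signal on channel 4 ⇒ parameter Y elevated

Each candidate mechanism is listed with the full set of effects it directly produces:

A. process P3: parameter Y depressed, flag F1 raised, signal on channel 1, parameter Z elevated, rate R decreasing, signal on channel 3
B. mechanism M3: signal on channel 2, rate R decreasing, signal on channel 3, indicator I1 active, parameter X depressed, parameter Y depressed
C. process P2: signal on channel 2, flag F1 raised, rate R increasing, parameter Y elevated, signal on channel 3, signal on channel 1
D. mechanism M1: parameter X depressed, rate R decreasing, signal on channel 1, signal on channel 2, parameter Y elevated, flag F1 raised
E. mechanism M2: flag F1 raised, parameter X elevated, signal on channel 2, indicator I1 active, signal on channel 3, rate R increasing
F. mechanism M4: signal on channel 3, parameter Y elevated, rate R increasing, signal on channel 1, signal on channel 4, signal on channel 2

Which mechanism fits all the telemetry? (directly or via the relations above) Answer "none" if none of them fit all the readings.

D

For each candidate, compare predicted effects to what was observed:
(A) process P3 — signal on channel 3 ✓; signal on channel 1 ✓; rate R decreasing ✓; flag F1 raised ✓; parameter Y elevated ✗
(B) mechanism M3 — signal on channel 3 ✓; signal on channel 1 ✗; rate R decreasing ✓; flag F1 raised ✗; parameter Y elevated ✗
(C) process P2 — fails on rate R decreasing (predicts rate R increasing, not rate R decreasing)
(D) mechanism M1 — signal on channel 3 ✓ (via signal on channel 2 → signal on channel 3); signal on channel 1 ✓; rate R decreasing ✓; flag F1 raised ✓; parameter Y elevated ✓
(E) mechanism M2 — signal on channel 3 ✓; signal on channel 1 ✗; rate R decreasing ✗; flag F1 raised ✓; parameter Y elevated ✗
(F) mechanism M4 — signal on channel 3 ✓; signal on channel 1 ✓; rate R decreasing ✗; flag F1 raised ✗; parameter Y elevated ✓
Only (D) is consistent with every observation.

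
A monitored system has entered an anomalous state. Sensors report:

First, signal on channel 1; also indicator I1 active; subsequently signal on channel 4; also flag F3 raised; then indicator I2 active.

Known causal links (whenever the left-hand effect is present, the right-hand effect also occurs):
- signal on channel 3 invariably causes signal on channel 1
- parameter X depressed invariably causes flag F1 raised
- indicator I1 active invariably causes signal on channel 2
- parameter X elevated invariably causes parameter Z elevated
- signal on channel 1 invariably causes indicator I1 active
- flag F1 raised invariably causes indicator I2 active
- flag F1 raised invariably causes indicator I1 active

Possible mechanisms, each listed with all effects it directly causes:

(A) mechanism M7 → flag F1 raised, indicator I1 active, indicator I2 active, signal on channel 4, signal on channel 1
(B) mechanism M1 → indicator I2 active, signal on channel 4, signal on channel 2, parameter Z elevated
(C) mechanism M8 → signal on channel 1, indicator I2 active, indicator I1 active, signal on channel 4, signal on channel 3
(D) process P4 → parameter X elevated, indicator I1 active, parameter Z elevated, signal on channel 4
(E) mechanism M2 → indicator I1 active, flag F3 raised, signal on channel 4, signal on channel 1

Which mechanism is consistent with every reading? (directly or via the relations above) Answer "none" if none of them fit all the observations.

none

Testing each hypothesis:
(A) mechanism M7 — signal on channel 1 yes; indicator I1 active yes; signal on channel 4 yes; flag F3 raised NO; indicator I2 active yes
(B) mechanism M1 — does not account for signal on channel 1, indicator I1 active, flag F3 raised
(C) mechanism M8 — signal on channel 1 yes; indicator I1 active yes; signal on channel 4 yes; flag F3 raised NO; indicator I2 active yes
(D) process P4 — signal on channel 1 NO; indicator I1 active yes; signal on channel 4 yes; flag F3 raised NO; indicator I2 active NO
(E) mechanism M2 — does not account for indicator I2 active
Every candidate fails on at least one observation.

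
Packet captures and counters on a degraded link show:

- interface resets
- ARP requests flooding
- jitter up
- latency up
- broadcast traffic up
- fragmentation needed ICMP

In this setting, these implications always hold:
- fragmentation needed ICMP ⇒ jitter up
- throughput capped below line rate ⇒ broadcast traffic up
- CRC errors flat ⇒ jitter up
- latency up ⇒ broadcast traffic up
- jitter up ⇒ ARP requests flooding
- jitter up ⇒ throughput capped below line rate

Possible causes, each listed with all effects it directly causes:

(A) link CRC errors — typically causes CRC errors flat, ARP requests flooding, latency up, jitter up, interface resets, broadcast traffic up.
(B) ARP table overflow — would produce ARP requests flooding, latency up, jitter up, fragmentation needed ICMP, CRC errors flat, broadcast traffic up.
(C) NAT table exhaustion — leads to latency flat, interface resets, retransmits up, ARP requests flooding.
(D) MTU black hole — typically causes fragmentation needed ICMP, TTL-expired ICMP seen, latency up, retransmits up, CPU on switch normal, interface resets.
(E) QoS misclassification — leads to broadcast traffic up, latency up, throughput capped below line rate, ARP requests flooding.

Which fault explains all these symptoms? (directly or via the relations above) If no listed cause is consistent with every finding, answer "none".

D

Per-candidate check:
(A) link CRC errors — interface resets ✓; ARP requests flooding ✓; jitter up ✓; latency up ✓; broadcast traffic up ✓; fragmentation needed ICMP ✗
(B) ARP table overflow — interface resets ✗; ARP requests flooding ✓; jitter up ✓; latency up ✓; broadcast traffic up ✓; fragmentation needed ICMP ✓
(C) NAT table exhaustion — fails on jitter up, latency up, broadcast traffic up, fragmentation needed ICMP (predicts latency flat, not latency up)
(D) MTU black hole — interface resets ✓; ARP requests flooding ✓ (via fragmentation needed ICMP → jitter up → ARP requests flooding); jitter up ✓ (via fragmentation needed ICMP → jitter up); latency up ✓; broadcast traffic up ✓ (via latency up → broadcast traffic up); fragmentation needed ICMP ✓
(E) QoS misclassification — does not account for interface resets, jitter up, fragmentation needed ICMP
(D) is the only candidate with no mismatches.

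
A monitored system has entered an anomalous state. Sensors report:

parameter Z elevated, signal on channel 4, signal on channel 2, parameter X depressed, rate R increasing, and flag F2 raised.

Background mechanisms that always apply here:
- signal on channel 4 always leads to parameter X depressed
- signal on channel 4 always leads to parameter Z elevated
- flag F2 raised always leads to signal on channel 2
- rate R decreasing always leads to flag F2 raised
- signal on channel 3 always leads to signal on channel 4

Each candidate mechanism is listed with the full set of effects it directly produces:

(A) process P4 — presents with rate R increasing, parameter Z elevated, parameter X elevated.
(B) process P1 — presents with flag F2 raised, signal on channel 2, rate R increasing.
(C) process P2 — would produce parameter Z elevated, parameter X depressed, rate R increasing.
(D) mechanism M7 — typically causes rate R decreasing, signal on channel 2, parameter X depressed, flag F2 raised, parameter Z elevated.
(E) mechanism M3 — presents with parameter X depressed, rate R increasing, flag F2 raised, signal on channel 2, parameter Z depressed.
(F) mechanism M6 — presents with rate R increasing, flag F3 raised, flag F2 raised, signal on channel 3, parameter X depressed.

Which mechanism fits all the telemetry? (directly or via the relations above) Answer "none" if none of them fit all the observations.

Checking each candidate against the observations:
(A) process P4 — parameter Z elevated match; signal on channel 4 miss; signal on channel 2 miss; parameter X depressed miss; rate R increasing match; flag F2 raised miss
(B) process P1 — parameter Z elevated miss; signal on channel 4 miss; signal on channel 2 match; parameter X depressed miss; rate R increasing match; flag F2 raised match
(C) process P2 — parameter Z elevated match; signal on channel 4 miss; signal on channel 2 miss; parameter X depressed match; rate R increasing match; flag F2 raised miss
(D) mechanism M7 — parameter Z elevated match; signal on channel 4 miss; signal on channel 2 match; parameter X depressed match; rate R increasing miss; flag F2 raised match
(E) mechanism M3 — parameter Z elevated miss; signal on channel 4 miss; signal on channel 2 match; parameter X depressed match; rate R increasing match; flag F2 raised match
(F) mechanism M6 — parameter Z elevated match (by signal on channel 3 → signal on channel 4 → parameter Z elevated); signal on channel 4 match (by signal on channel 3 → signal on channel 4); signal on channel 2 match (by flag F2 raised → signal on channel 2); parameter X depressed match; rate R increasing match; flag F2 raised match
(F) alone accounts for all the evidence.

F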